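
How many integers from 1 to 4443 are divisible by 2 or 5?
⌊4443/2⌋ + ⌊4443/5⌋ - ⌊4443/10⌋ = 2221 + 888 - 444 = 2665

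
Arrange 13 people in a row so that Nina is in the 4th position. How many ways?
Fix one position: (13-1)! = 479001600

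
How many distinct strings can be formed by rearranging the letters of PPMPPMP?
7! / (5! × 2!) = 21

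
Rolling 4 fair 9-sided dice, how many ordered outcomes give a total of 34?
Coefficient of x^34 in (x + x² + ... + x^9)^4. By inclusion-exclusion on dice exceeding 9: Σ_j (-1)^j C(4,j)·C(34-1-9j, 3) = C(4,0)·C(33,3) - C(4,1)·C(24,3) + C(4,2)·C(15,3) - C(4,3)·C(6,3) = 1·5456 - 4·2024 + 6·455 - 4·20 = 10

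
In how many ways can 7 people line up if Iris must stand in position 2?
Fix one position: (7-1)! = 720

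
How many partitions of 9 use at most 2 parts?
By conjugation, equals partitions of 9 into parts ≤ 2. Let r_j(i) = number of partitions of i into parts ≤ j, for i = 0..9. r_1(i) = 1 for all i; r_j(i) = r_{j-1}(i) + r_j(i-j). Rows j = 2..2: ≤2: 1 1 2 2 3 3 4 4 5 5. r_2(9) = 5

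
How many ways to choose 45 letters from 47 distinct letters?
C(47,45) = 47!/(45!×2!) = 1081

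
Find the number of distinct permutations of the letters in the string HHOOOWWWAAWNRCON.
16! / (1! × 2! × 2! × 2! × 4! × 1! × 4!) = 4540536000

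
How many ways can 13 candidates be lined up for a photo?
13! = 6227020800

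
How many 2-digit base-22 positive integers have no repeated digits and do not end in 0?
Last digit: 21 nonzero choices. First digit: 20 (nonzero, ≠last). Middle 0: P(20,0) = 1. Total = 420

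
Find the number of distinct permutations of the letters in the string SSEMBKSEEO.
10! / (3! × 1! × 1! × 1! × 3! × 1!) = 100800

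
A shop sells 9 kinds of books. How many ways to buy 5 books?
C(5+9-1, 9-1) = C(13, 8) = 1287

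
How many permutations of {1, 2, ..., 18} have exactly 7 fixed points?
Choose the 7 fixed points C(18,7) = 31824, derange the rest: !11 = Σ_{j=0}^{11} (-1)^j·11!/j! = 39916800 - 39916800 + 19958400 - 6652800 + 1663200 - 332640 + 55440 - 7920 + 990 - 110 + 11 - 1 = 14684570. Product = 31824 × 14684570 = 467321755680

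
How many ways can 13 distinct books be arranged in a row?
13! = 6227020800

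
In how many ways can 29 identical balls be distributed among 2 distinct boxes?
C(29+2-1, 2-1) = C(30, 1) = 30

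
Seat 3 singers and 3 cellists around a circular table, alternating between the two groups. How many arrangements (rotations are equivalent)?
Fix one of the singers: (3-1)! ways for the remaining singers, × 3! ways for the cellists = 2 × 6 = 12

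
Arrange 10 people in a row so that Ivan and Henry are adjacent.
Treat as block: (10-1)! × 2! = 362880 × 2 = 725760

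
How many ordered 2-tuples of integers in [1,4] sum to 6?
Coefficient of x^6 in (x + x² + ... + x^4)^2. By inclusion-exclusion on dice exceeding 4: Σ_j (-1)^j C(2,j)·C(6-1-4j, 1) = C(2,0)·C(5,1) - C(2,1)·C(1,1) = 1·5 - 2·1 = 3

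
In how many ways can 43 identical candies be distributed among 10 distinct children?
C(43+10-1, 10-1) = C(52, 9) = 3679075400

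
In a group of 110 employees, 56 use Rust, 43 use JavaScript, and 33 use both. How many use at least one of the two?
|A∪B| = |A| + |B| - |A∩B| = 56 + 43 - 33 = 66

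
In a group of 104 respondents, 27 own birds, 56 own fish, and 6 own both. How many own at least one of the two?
|A∪B| = |A| + |B| - |A∩B| = 27 + 56 - 6 = 77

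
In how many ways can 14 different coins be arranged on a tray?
14! = 87178291200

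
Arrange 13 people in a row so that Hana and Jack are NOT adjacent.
Total - adjacent = 13! - (13-1)!×2 = 6227020800 - 958003200 = 5269017600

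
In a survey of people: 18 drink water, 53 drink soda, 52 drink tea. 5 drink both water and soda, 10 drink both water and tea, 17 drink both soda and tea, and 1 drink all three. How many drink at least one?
|A∪B∪C| = 18+53+52-5-10-17+1 = 92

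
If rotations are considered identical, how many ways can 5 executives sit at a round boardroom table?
Circular: fix one position, arrange the rest. (5-1)! = 24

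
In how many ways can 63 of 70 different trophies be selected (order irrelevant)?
C(70,63) = 70!/(63!×7!) = 1198774720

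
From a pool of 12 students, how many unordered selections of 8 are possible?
C(12,8) = 12!/(8!×4!) = 495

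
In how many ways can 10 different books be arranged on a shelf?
10! = 3628800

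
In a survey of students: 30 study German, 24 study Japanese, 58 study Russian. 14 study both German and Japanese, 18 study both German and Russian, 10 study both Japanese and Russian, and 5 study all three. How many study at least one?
|A∪B∪C| = 30+24+58-14-18-10+5 = 75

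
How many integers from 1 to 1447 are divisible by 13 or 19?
⌊1447/13⌋ + ⌊1447/19⌋ - ⌊1447/247⌋ = 111 + 76 - 5 = 182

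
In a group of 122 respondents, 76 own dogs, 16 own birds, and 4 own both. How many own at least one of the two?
|A∪B| = |A| + |B| - |A∩B| = 76 + 16 - 4 = 88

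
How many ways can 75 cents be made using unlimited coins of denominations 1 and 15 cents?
Coefficient of x^75 in 1/(1-x^1) · 1/(1-x^15). Use j coins of 15 for j = 0..⌊75/15⌋ = 5, the rest in 1s: 5 + 1 = 6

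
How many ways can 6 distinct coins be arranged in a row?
6! = 720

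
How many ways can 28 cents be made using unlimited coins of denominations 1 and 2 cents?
Coefficient of x^28 in 1/(1-x^1) · 1/(1-x^2). Use j coins of 2 for j = 0..⌊28/2⌋ = 14, the rest in 1s: 14 + 1 = 15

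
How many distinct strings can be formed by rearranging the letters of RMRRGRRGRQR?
11! / (7! × 2! × 1! × 1!) = 3960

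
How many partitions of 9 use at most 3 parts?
By conjugation, equals partitions of 9 into parts ≤ 3. Let r_j(i) = number of partitions of i into parts ≤ j, for i = 0..9. r_1(i) = 1 for all i; r_j(i) = r_{j-1}(i) + r_j(i-j). Rows j = 2..3: ≤2: 1 1 2 2 3 3 4 4 5 5; ≤3: 1 1 2 3 4 5 7 8 10 12. r_3(9) = 12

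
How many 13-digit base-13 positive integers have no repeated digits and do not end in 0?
Last digit: 12 nonzero choices. First digit: 11 (nonzero, ≠last). Middle 11: P(11,11) = 39916800. Total = 5269017600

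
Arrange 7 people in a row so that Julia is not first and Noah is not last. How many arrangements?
By inclusion-exclusion: 7! - 2×(7-1)! + (7-2)! = 5040 - 1440 + 120 = 3720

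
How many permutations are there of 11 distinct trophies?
11! = 39916800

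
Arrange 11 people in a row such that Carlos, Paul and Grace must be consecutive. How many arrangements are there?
Treat the 3 as one block: (11-3+1)! × 3! = 362880 × 6 = 2177280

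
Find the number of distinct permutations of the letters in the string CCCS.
4! / (3! × 1!) = 4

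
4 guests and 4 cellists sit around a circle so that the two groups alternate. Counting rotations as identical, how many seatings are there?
Fix one of the guests: (4-1)! ways for the remaining guests, × 4! ways for the cellists = 6 × 24 = 144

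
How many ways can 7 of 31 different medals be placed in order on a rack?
P(31,7) = 31!/(31-7)! = 13253058000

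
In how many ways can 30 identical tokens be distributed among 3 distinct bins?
C(30+3-1, 3-1) = C(32, 2) = 496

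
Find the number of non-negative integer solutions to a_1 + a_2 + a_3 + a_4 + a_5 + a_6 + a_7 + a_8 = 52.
C(52+8-1, 8-1) = C(59, 7) = 341149446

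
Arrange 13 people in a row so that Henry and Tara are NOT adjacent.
Total - adjacent = 13! - (13-1)!×2 = 6227020800 - 958003200 = 5269017600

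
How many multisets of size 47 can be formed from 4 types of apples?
C(47+4-1, 4-1) = C(50, 3) = 19600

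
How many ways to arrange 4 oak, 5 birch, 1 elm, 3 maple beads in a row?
13! / (4! × 5! × 1! × 3!) = 360360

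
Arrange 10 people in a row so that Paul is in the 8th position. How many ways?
Fix one position: (10-1)! = 362880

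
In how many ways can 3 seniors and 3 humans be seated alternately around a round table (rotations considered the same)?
Fix one of the seniors: (3-1)! ways for the remaining seniors, × 3! ways for the humans = 2 × 6 = 12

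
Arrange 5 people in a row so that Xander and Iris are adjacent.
Treat as block: (5-1)! × 2! = 24 × 2 = 48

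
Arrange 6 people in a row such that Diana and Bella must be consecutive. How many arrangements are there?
Treat the 2 as one block: (6-2+1)! × 2! = 120 × 2 = 240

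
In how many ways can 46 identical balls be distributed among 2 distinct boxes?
C(46+2-1, 2-1) = C(47, 1) = 47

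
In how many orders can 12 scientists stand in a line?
12! = 479001600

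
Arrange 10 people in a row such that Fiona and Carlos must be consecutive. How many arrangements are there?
Treat the 2 as one block: (10-2+1)! × 2! = 362880 × 2 = 725760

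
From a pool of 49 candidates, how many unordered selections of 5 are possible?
C(49,5) = 49!/(5!×44!) = 1906884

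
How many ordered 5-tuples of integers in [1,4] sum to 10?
Coefficient of x^10 in (x + x² + ... + x^4)^5. By inclusion-exclusion on dice exceeding 4: Σ_j (-1)^j C(5,j)·C(10-1-4j, 4) = C(5,0)·C(9,4) - C(5,1)·C(5,4) = 1·126 - 5·5 = 101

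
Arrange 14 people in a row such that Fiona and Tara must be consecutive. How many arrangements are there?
Treat the 2 as one block: (14-2+1)! × 2! = 6227020800 × 2 = 12454041600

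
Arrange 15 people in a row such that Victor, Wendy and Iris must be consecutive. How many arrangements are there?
Treat the 3 as one block: (15-3+1)! × 3! = 6227020800 × 6 = 37362124800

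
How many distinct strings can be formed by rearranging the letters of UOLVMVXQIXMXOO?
14! / (3! × 2! × 1! × 1! × 2! × 1! × 3! × 1!) = 605404800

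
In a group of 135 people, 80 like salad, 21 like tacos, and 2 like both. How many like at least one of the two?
|A∪B| = |A| + |B| - |A∩B| = 80 + 21 - 2 = 99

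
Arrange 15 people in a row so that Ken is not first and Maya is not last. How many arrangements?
By inclusion-exclusion: 15! - 2×(15-1)! + (15-2)! = 1307674368000 - 174356582400 + 6227020800 = 1139544806400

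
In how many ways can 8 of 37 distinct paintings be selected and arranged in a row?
P(37,8) = 37!/(37-8)! = 1556675366400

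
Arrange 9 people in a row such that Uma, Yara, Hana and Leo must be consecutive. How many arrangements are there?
Treat the 4 as one block: (9-4+1)! × 4! = 720 × 24 = 17280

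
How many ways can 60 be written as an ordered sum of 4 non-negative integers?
C(60+4-1, 4-1) = C(63, 3) = 39711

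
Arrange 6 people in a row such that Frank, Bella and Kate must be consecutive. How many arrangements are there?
Treat the 3 as one block: (6-3+1)! × 3! = 24 × 6 = 144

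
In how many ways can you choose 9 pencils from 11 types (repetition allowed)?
C(9+11-1, 11-1) = C(19, 10) = 92378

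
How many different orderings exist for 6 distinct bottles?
6! = 720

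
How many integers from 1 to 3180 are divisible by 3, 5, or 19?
⌊3180/3⌋+⌊3180/5⌋+⌊3180/19⌋ - ⌊3180/15⌋-⌊3180/57⌋-⌊3180/95⌋ + ⌊3180/285⌋ = 1060+636+167 - 212-55-33 + 11 = 1574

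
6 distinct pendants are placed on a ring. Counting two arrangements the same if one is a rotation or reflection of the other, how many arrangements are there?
(6-1)!/2 = 120/2 = 60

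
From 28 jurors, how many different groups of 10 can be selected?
C(28,10) = 28!/(10!×18!) = 13123110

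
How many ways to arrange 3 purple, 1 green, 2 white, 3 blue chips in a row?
9! / (3! × 1! × 2! × 3!) = 5040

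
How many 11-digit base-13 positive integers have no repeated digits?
First digit: 12 choices (nonzero). Then descending: 12 × 12 × 11 × 10 × 9 × 8 × 7 × 6 × 5 × 4 × 3 = 2874009600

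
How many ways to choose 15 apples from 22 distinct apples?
C(22,15) = 22!/(15!×7!) = 170544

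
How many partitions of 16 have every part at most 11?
Let r_j(i) = number of partitions of i into parts ≤ j, for i = 0..16. r_1(i) = 1 for all i; r_j(i) = r_{j-1}(i) + r_j(i-j). Rows j = 2..11: ≤2: 1 1 2 2 3 3 4 4 5 5 6 6 7 7 8 8 9; ≤3: 1 1 2 3 4 5 7 8 10 12 14 16 19 21 24 27 30; ≤4: 1 1 2 3 5 6 9 11 15 18 23 27 34 39 47 54 64; ≤5: 1 1 2 3 5 7 10 13 18 23 30 37 47 57 70 84 101; ≤6: 1 1 2 3 5 7 11 14 20 26 35 44 58 71 90 110 136; ≤7: 1 1 2 3 5 7 11 15 21 28 38 49 65 82 105 131 164; ≤8: 1 1 2 3 5 7 11 15 22 29 40 52 70 89 116 146 186; ≤9: 1 1 2 3 5 7 11 15 22 30 41 54 73 94 123 157 201; ≤10: 1 1 2 3 5 7 11 15 22 30 42 55 75 97 128 164 212; ≤11: 1 1 2 3 5 7 11 15 22 30 42 56 76 99 131 169 219. r_11(16) = 219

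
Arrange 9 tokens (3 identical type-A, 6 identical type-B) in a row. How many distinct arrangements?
9! / (3! × 6!) = 84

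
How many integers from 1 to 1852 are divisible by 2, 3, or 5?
⌊1852/2⌋+⌊1852/3⌋+⌊1852/5⌋ - ⌊1852/6⌋-⌊1852/10⌋-⌊1852/15⌋ + ⌊1852/30⌋ = 926+617+370 - 308-185-123 + 61 = 1358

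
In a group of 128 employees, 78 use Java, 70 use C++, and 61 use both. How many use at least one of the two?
|A∪B| = |A| + |B| - |A∩B| = 78 + 70 - 61 = 87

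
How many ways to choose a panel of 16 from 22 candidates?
C(22,16) = 22!/(16!×6!) = 74613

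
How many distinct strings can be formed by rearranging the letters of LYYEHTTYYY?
10! / (1! × 5! × 1! × 2! × 1!) = 15120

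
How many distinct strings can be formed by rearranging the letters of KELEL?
5! / (2! × 1! × 2!) = 30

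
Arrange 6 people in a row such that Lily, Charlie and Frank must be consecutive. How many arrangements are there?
Treat the 3 as one block: (6-3+1)! × 3! = 24 × 6 = 144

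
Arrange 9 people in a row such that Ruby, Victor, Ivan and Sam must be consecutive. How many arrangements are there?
Treat the 4 as one block: (9-4+1)! × 4! = 720 × 24 = 17280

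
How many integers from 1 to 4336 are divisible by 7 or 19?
⌊4336/7⌋ + ⌊4336/19⌋ - ⌊4336/133⌋ = 619 + 228 - 32 = 815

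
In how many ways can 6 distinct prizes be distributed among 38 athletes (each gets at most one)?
P(38,6) = 38!/(38-6)! = 1987690320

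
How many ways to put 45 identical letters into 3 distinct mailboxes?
C(45+3-1, 3-1) = C(47, 2) = 1081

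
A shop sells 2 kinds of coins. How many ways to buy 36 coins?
C(36+2-1, 2-1) = C(37, 1) = 37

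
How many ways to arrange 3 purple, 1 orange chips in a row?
4! / (3! × 1!) = 4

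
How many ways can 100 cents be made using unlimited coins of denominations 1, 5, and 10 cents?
Coefficient of x^100 in 1/(1-x^1) · 1/(1-x^5) · 1/(1-x^10). Case on j = number of 10-cent coins (j = 0..10); remainder r = 100 - 10j is made from {1,5} in ⌊r/5⌋+1 ways. r = 100, 90, 80, 70, 60, 50, 40, 30, 20, 10, 0 → 21 + 19 + 17 + 15 + 13 + 11 + 9 + 7 + 5 + 3 + 1 = 121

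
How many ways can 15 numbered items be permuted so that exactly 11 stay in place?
Choose the 11 fixed points C(15,11) = 1365, derange the rest: !4 = Σ_{j=0}^{4} (-1)^j·4!/j! = 24 - 24 + 12 - 4 + 1 = 9. Product = 1365 × 9 = 12285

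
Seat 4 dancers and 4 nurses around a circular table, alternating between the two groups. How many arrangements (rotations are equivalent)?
Fix one of the dancers: (4-1)! ways for the remaining dancers, × 4! ways for the nurses = 6 × 24 = 144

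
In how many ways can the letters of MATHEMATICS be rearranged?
11! / (2! × 2! × 2! × 1! × 1! × 1! × 1! × 1!) = 4989600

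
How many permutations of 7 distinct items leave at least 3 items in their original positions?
Exactly j fixed points: C(7,j)·!(7-j); sum over j ≥ 3 (derangement numbers via !m = (m-1)·(!(m-1) + !(m-2)): !0..!4 = 1, 0, 1, 2, 9). Σ_{j=3}^{7} C(7,j)·!(7-j) = C(7,3)·!4 + C(7,4)·!3 + C(7,5)·!2 + C(7,6)·!1 + C(7,7)·!0 = 35·9 + 35·2 + 21·1 + 7·0 + 1·1 = 407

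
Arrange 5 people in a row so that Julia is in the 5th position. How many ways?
Fix one position: (5-1)! = 24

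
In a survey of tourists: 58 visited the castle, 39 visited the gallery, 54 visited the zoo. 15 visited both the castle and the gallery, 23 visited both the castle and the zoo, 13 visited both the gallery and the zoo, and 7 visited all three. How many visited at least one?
|A∪B∪C| = 58+39+54-15-23-13+7 = 107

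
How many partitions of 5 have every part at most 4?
Let r_j(i) = number of partitions of i into parts ≤ j, for i = 0..5. r_1(i) = 1 for all i; r_j(i) = r_{j-1}(i) + r_j(i-j). Rows j = 2..4: ≤2: 1 1 2 2 3 3; ≤3: 1 1 2 3 4 5; ≤4: 1 1 2 3 5 6. r_4(5) = 6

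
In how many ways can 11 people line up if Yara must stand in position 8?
Fix one position: (11-1)! = 3628800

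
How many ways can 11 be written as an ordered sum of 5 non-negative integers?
C(11+5-1, 5-1) = C(15, 4) = 1365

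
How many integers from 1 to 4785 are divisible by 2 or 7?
⌊4785/2⌋ + ⌊4785/7⌋ - ⌊4785/14⌋ = 2392 + 683 - 341 = 2734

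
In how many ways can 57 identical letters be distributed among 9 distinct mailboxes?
C(57+9-1, 9-1) = C(65, 8) = 5047381560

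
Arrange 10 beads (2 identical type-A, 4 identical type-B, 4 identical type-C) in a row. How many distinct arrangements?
10! / (2! × 4! × 4!) = 3150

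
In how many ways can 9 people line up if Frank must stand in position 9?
Fix one position: (9-1)! = 40320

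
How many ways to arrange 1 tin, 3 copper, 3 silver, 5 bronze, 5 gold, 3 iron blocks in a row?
20! / (1! × 3! × 3! × 5! × 5! × 3!) = 782183001600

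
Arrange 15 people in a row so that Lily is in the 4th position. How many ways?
Fix one position: (15-1)! = 87178291200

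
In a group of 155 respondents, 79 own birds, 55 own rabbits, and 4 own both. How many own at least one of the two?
|A∪B| = |A| + |B| - |A∩B| = 79 + 55 - 4 = 130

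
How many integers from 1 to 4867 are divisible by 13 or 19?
⌊4867/13⌋ + ⌊4867/19⌋ - ⌊4867/247⌋ = 374 + 256 - 19 = 611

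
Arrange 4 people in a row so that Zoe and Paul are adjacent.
Treat as block: (4-1)! × 2! = 6 × 2 = 12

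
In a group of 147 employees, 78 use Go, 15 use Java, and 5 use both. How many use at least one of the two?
|A∪B| = |A| + |B| - |A∩B| = 78 + 15 - 5 = 88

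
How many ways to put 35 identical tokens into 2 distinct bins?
C(35+2-1, 2-1) = C(36, 1) = 36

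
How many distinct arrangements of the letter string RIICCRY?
7! / (2! × 1! × 2! × 2!) = 630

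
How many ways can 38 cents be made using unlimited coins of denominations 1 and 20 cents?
Coefficient of x^38 in 1/(1-x^1) · 1/(1-x^20). Use j coins of 20 for j = 0..⌊38/20⌋ = 1, the rest in 1s: 1 + 1 = 2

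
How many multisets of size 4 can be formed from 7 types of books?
C(4+7-1, 7-1) = C(10, 6) = 210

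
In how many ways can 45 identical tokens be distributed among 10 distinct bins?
C(45+10-1, 10-1) = C(54, 9) = 5317936260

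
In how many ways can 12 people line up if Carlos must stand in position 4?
Fix one position: (12-1)! = 39916800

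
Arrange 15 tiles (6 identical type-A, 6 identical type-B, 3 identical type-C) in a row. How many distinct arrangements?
15! / (6! × 6! × 3!) = 420420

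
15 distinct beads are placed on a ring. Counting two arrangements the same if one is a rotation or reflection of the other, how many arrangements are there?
(15-1)!/2 = 87178291200/2 = 43589145600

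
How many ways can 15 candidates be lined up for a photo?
15! = 1307674368000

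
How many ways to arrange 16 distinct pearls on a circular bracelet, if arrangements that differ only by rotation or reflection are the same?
(16-1)!/2 = 1307674368000/2 = 653837184000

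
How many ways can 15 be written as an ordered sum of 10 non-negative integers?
C(15+10-1, 10-1) = C(24, 9) = 1307504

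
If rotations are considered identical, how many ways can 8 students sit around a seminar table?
Circular: fix one position, arrange the rest. (8-1)! = 5040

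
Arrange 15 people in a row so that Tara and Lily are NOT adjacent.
Total - adjacent = 15! - (15-1)!×2 = 1307674368000 - 174356582400 = 1133317785600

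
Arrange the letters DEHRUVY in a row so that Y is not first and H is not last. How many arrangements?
By inclusion-exclusion: 7! - 2×(7-1)! + (7-2)! = 5040 - 1440 + 120 = 3720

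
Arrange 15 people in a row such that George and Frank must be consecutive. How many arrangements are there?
Treat the 2 as one block: (15-2+1)! × 2! = 87178291200 × 2 = 174356582400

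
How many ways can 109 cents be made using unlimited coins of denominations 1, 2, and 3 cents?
Coefficient of x^109 in 1/(1-x^1) · 1/(1-x^2) · 1/(1-x^3). Case on j = number of 3-cent coins (j = 0..36); remainder r = 109 - 3j is made from {1,2} in ⌊r/2⌋+1 ways. r = 109, 106, 103, 100, 97, 94, 91, 88, 85, 82, 79, 76, 73, 70, 67, 64, 61, 58, 55, 52, 49, 46, 43, 40, 37, 34, 31, 28, 25, 22, 19, 16, 13, 10, 7, 4, 1 → 55 + 54 + 52 + 51 + 49 + 48 + 46 + 45 + 43 + 42 + 40 + 39 + 37 + 36 + 34 + 33 + 31 + 30 + 28 + 27 + 25 + 24 + 22 + 21 + 19 + 18 + 16 + 15 + 13 + 12 + 10 + 9 + 7 + 6 + 4 + 3 + 1 = 1045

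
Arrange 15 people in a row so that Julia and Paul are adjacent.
Treat as block: (15-1)! × 2! = 87178291200 × 2 = 174356582400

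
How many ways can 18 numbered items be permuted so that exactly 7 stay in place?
Choose the 7 fixed points C(18,7) = 31824, derange the rest: !11 = Σ_{j=0}^{11} (-1)^j·11!/j! = 39916800 - 39916800 + 19958400 - 6652800 + 1663200 - 332640 + 55440 - 7920 + 990 - 110 + 11 - 1 = 14684570. Product = 31824 × 14684570 = 467321755680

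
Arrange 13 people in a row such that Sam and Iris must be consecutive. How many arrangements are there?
Treat the 2 as one block: (13-2+1)! × 2! = 479001600 × 2 = 958003200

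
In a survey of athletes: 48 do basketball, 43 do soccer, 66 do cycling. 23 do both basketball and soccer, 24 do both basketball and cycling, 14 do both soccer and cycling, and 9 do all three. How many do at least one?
|A∪B∪C| = 48+43+66-23-24-14+9 = 105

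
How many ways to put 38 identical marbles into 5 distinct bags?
C(38+5-1, 5-1) = C(42, 4) = 111930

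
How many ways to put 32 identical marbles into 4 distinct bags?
C(32+4-1, 4-1) = C(35, 3) = 6545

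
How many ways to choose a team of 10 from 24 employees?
C(24,10) = 24!/(10!×14!) = 1961256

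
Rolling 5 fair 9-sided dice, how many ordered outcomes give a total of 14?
Coefficient of x^14 in (x + x² + ... + x^9)^5. By inclusion-exclusion on dice exceeding 9: Σ_j (-1)^j C(5,j)·C(14-1-9j, 4) = C(5,0)·C(13,4) - C(5,1)·C(4,4) = 1·715 - 5·1 = 710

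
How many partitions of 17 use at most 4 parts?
By conjugation, equals partitions of 17 into parts ≤ 4. Let r_j(i) = number of partitions of i into parts ≤ j, for i = 0..17. r_1(i) = 1 for all i; r_j(i) = r_{j-1}(i) + r_j(i-j). Rows j = 2..4: ≤2: 1 1 2 2 3 3 4 4 5 5 6 6 7 7 8 8 9 9; ≤3: 1 1 2 3 4 5 7 8 10 12 14 16 19 21 24 27 30 33; ≤4: 1 1 2 3 5 6 9 11 15 18 23 27 34 39 47 54 64 72. r_4(17) = 72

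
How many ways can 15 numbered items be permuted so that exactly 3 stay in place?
Choose the 3 fixed points C(15,3) = 455, derange the rest: !12 = Σ_{j=0}^{12} (-1)^j·12!/j! = 479001600 - 479001600 + 239500800 - 79833600 + 19958400 - 3991680 + 665280 - 95040 + 11880 - 1320 + 132 - 12 + 1 = 176214841. Product = 455 × 176214841 = 80177752655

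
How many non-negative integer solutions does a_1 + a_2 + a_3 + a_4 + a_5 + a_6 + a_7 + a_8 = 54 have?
C(54+8-1, 8-1) = C(61, 7) = 436270780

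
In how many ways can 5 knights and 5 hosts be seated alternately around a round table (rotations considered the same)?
Fix one of the knights: (5-1)! ways for the remaining knights, × 5! ways for the hosts = 24 × 120 = 2880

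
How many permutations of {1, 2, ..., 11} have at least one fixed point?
Complement of the derangements. !11 = Σ_{j=0}^{11} (-1)^j·11!/j! = 39916800 - 39916800 + 19958400 - 6652800 + 1663200 - 332640 + 55440 - 7920 + 990 - 110 + 11 - 1 = 14684570. 11! - !11 = 39916800 - 14684570 = 25232230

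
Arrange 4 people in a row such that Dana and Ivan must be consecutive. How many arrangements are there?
Treat the 2 as one block: (4-2+1)! × 2! = 6 × 2 = 12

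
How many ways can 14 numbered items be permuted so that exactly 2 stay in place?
Choose the 2 fixed points C(14,2) = 91, derange the rest: !12 = Σ_{j=0}^{12} (-1)^j·12!/j! = 479001600 - 479001600 + 239500800 - 79833600 + 19958400 - 3991680 + 665280 - 95040 + 11880 - 1320 + 132 - 12 + 1 = 176214841. Product = 91 × 176214841 = 16035550531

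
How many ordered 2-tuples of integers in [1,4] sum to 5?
Coefficient of x^5 in (x + x² + ... + x^4)^2. By inclusion-exclusion on dice exceeding 4: Σ_j (-1)^j C(2,j)·C(5-1-4j, 1) = C(2,0)·C(4,1) = 1·4 = 4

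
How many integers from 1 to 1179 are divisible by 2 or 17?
⌊1179/2⌋ + ⌊1179/17⌋ - ⌊1179/34⌋ = 589 + 69 - 34 = 624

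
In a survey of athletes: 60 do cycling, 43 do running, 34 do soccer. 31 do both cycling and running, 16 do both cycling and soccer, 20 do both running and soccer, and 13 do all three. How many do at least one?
|A∪B∪C| = 60+43+34-31-16-20+13 = 83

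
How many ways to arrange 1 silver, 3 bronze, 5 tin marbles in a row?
9! / (1! × 3! × 5!) = 504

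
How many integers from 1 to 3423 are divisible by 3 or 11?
⌊3423/3⌋ + ⌊3423/11⌋ - ⌊3423/33⌋ = 1141 + 311 - 103 = 1349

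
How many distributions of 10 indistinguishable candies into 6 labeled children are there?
C(10+6-1, 6-1) = C(15, 5) = 3003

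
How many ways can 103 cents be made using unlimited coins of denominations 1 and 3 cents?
Coefficient of x^103 in 1/(1-x^1) · 1/(1-x^3). Use j coins of 3 for j = 0..⌊103/3⌋ = 34, the rest in 1s: 34 + 1 = 35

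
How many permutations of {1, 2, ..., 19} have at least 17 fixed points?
Exactly j fixed points: C(19,j)·!(19-j); sum over j ≥ 17 (derangement numbers via !m = (m-1)·(!(m-1) + !(m-2)): !0..!2 = 1, 0, 1). Σ_{j=17}^{19} C(19,j)·!(19-j) = C(19,17)·!2 + C(19,18)·!1 + C(19,19)·!0 = 171·1 + 19·0 + 1·1 = 172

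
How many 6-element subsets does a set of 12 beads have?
C(12,6) = 12!/(6!×6!) = 924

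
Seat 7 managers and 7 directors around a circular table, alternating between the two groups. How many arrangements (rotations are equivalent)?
Fix one of the managers: (7-1)! ways for the remaining managers, × 7! ways for the directors = 720 × 5040 = 3628800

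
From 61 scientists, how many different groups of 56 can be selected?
C(61,56) = 61!/(56!×5!) = 5949147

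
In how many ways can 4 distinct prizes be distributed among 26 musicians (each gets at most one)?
P(26,4) = 26!/(26-4)! = 358800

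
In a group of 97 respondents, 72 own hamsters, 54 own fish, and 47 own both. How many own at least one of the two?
|A∪B| = |A| + |B| - |A∩B| = 72 + 54 - 47 = 79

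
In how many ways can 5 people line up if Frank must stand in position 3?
Fix one position: (5-1)! = 24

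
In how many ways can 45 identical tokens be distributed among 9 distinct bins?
C(45+9-1, 9-1) = C(53, 8) = 886322710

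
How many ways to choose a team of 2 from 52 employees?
C(52,2) = 52!/(2!×50!) = 1326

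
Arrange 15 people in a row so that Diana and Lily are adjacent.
Treat as block: (15-1)! × 2! = 87178291200 × 2 = 174356582400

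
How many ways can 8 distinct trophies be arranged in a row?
8! = 40320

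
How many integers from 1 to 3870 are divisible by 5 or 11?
⌊3870/5⌋ + ⌊3870/11⌋ - ⌊3870/55⌋ = 774 + 351 - 70 = 1055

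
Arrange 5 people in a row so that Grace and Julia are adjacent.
Treat as block: (5-1)! × 2! = 24 × 2 = 48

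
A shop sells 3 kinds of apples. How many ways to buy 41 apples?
C(41+3-1, 3-1) = C(43, 2) = 903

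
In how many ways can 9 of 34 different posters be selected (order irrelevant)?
C(34,9) = 34!/(9!×25!) = 52451256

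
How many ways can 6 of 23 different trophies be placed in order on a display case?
P(23,6) = 23!/(23-6)! = 72681840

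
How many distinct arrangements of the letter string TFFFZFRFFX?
10! / (1! × 6! × 1! × 1! × 1!) = 5040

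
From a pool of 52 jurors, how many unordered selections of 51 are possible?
C(52,51) = 52!/(51!×1!) = 52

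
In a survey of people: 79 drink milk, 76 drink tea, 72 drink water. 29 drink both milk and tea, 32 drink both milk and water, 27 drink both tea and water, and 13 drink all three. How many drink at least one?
|A∪B∪C| = 79+76+72-29-32-27+13 = 152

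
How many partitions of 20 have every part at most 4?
Let r_j(i) = number of partitions of i into parts ≤ j, for i = 0..20. r_1(i) = 1 for all i; r_j(i) = r_{j-1}(i) + r_j(i-j). Rows j = 2..4: ≤2: 1 1 2 2 3 3 4 4 5 5 6 6 7 7 8 8 9 9 10 10 11; ≤3: 1 1 2 3 4 5 7 8 10 12 14 16 19 21 24 27 30 33 37 40 44; ≤4: 1 1 2 3 5 6 9 11 15 18 23 27 34 39 47 54 64 72 84 94 108. r_4(20) = 108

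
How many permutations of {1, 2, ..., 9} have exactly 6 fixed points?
Choose the 6 fixed points C(9,6) = 84, derange the rest: !3 = Σ_{j=0}^{3} (-1)^j·3!/j! = 6 - 6 + 3 - 1 = 2. Product = 84 × 2 = 168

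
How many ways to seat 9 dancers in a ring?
Circular: fix one position, arrange the rest. (9-1)! = 40320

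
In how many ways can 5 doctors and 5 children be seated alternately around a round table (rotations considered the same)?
Fix one of the doctors: (5-1)! ways for the remaining doctors, × 5! ways for the children = 24 × 120 = 2880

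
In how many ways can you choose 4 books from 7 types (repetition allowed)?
C(4+7-1, 7-1) = C(10, 6) = 210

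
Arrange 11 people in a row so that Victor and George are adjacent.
Treat as block: (11-1)! × 2! = 3628800 × 2 = 7257600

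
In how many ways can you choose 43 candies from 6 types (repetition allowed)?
C(43+6-1, 6-1) = C(48, 5) = 1712304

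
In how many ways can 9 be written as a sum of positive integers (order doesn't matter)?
Pentagonal recurrence p(n) = p(n-1) + p(n-2) - p(n-5) - p(n-7) + p(n-12) + p(n-15) - ... gives p(0..8) = 1, 1, 2, 3, 5, 7, 11, 15, 22. p(9) = p(8) + p(7) - p(4) - p(2) = 22 + 15 - 5 - 2 = 30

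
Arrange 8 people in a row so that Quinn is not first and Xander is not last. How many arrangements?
By inclusion-exclusion: 8! - 2×(8-1)! + (8-2)! = 40320 - 10080 + 720 = 30960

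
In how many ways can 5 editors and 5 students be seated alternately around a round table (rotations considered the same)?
Fix one of the editors: (5-1)! ways for the remaining editors, × 5! ways for the students = 24 × 120 = 2880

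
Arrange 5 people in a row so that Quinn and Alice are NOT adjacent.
Total - adjacent = 5! - (5-1)!×2 = 120 - 48 = 72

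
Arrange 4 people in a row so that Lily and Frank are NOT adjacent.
Total - adjacent = 4! - (4-1)!×2 = 24 - 12 = 12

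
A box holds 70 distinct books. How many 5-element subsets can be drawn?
C(70,5) = 70!/(5!×65!) = 12103014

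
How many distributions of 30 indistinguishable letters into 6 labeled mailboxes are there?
C(30+6-1, 6-1) = C(35, 5) = 324632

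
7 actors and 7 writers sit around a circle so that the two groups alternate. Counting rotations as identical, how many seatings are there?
Fix one of the actors: (7-1)! ways for the remaining actors, × 7! ways for the writers = 720 × 5040 = 3628800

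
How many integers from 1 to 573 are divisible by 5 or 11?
⌊573/5⌋ + ⌊573/11⌋ - ⌊573/55⌋ = 114 + 52 - 10 = 156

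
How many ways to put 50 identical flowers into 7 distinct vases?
C(50+7-1, 7-1) = C(56, 6) = 32468436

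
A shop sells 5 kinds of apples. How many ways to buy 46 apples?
C(46+5-1, 5-1) = C(50, 4) = 230300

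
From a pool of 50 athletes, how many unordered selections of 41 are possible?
C(50,41) = 50!/(41!×9!) = 2505433700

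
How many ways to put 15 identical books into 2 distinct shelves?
C(15+2-1, 2-1) = C(16, 1) = 16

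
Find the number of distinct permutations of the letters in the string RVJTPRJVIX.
10! / (2! × 1! × 2! × 2! × 1! × 1! × 1!) = 453600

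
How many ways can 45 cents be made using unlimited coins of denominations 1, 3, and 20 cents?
Coefficient of x^45 in 1/(1-x^1) · 1/(1-x^3) · 1/(1-x^20). Case on j = number of 20-cent coins (j = 0..2); remainder r = 45 - 20j is made from {1,3} in ⌊r/3⌋+1 ways. r = 45, 25, 5 → 16 + 9 + 2 = 27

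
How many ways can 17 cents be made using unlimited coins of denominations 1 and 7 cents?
Coefficient of x^17 in 1/(1-x^1) · 1/(1-x^7). Use j coins of 7 for j = 0..⌊17/7⌋ = 2, the rest in 1s: 2 + 1 = 3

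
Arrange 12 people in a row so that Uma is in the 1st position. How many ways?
Fix one position: (12-1)! = 39916800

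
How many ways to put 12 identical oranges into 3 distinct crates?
C(12+3-1, 3-1) = C(14, 2) = 91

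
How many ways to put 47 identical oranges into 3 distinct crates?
C(47+3-1, 3-1) = C(49, 2) = 1176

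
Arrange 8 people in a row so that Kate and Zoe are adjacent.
Treat as block: (8-1)! × 2! = 5040 × 2 = 10080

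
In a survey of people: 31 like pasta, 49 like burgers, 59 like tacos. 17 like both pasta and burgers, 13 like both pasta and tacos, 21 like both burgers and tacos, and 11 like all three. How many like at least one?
|A∪B∪C| = 31+49+59-17-13-21+11 = 99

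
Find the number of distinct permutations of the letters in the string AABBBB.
6! / (2! × 4!) = 15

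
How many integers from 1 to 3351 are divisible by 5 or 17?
⌊3351/5⌋ + ⌊3351/17⌋ - ⌊3351/85⌋ = 670 + 197 - 39 = 828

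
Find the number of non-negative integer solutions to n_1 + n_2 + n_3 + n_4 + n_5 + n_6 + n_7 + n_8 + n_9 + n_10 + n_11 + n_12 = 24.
C(24+12-1, 12-1) = C(35, 11) = 417225900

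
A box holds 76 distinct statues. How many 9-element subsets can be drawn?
C(76,9) = 76!/(9!×67!) = 142466675900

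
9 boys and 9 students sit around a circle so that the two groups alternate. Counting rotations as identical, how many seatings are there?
Fix one of the boys: (9-1)! ways for the remaining boys, × 9! ways for the students = 40320 × 362880 = 14631321600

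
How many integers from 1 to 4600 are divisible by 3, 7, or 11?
⌊4600/3⌋+⌊4600/7⌋+⌊4600/11⌋ - ⌊4600/21⌋-⌊4600/33⌋-⌊4600/77⌋ + ⌊4600/231⌋ = 1533+657+418 - 219-139-59 + 19 = 2210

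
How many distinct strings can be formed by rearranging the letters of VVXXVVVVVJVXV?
13! / (3! × 1! × 9!) = 2860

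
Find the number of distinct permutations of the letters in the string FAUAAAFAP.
9! / (5! × 2! × 1! × 1!) = 1512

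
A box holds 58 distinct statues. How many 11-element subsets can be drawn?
C(58,11) = 58!/(11!×47!) = 227692286640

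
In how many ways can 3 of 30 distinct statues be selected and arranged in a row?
P(30,3) = 30!/(30-3)! = 24360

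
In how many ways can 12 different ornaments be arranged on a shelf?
12! = 479001600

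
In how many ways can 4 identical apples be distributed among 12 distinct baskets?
C(4+12-1, 12-1) = C(15, 11) = 1365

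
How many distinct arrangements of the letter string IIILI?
5! / (4! × 1!) = 5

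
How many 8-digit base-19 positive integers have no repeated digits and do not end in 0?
Last digit: 18 nonzero choices. First digit: 17 (nonzero, ≠last). Middle 6: P(17,6) = 8910720. Total = 2726680320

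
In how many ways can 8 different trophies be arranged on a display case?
8! = 40320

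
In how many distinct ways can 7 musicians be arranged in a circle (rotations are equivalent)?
Circular: fix one position, arrange the rest. (7-1)! = 720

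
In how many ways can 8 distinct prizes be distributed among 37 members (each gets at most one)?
P(37,8) = 37!/(37-8)! = 1556675366400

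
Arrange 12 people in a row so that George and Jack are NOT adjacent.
Total - adjacent = 12! - (12-1)!×2 = 479001600 - 79833600 = 399168000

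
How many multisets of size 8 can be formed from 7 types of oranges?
C(8+7-1, 7-1) = C(14, 6) = 3003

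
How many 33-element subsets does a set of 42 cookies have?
C(42,33) = 42!/(33!×9!) = 445891810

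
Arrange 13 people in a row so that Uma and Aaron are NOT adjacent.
Total - adjacent = 13! - (13-1)!×2 = 6227020800 - 958003200 = 5269017600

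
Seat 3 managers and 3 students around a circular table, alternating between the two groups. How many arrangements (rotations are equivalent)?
Fix one of the managers: (3-1)! ways for the remaining managers, × 3! ways for the students = 2 × 6 = 12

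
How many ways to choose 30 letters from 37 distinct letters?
C(37,30) = 37!/(30!×7!) = 10295472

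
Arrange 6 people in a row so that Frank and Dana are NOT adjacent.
Total - adjacent = 6! - (6-1)!×2 = 720 - 240 = 480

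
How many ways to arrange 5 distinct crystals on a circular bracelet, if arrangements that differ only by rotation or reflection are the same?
(5-1)!/2 = 24/2 = 12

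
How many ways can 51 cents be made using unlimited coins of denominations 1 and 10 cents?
Coefficient of x^51 in 1/(1-x^1) · 1/(1-x^10). Use j coins of 10 for j = 0..⌊51/10⌋ = 5, the rest in 1s: 5 + 1 = 6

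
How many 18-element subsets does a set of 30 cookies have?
C(30,18) = 30!/(18!×12!) = 86493225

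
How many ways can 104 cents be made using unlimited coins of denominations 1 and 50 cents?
Coefficient of x^104 in 1/(1-x^1) · 1/(1-x^50). Use j coins of 50 for j = 0..⌊104/50⌋ = 2, the rest in 1s: 2 + 1 = 3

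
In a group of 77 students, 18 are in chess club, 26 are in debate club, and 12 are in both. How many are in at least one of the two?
|A∪B| = |A| + |B| - |A∩B| = 18 + 26 - 12 = 32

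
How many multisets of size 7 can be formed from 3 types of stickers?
C(7+3-1, 3-1) = C(9, 2) = 36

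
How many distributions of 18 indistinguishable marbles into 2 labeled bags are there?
C(18+2-1, 2-1) = C(19, 1) = 19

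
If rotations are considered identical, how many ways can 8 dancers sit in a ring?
Circular: fix one position, arrange the rest. (8-1)! = 5040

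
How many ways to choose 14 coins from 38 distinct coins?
C(38,14) = 38!/(14!×24!) = 9669554100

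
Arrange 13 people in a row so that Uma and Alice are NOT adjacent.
Total - adjacent = 13! - (13-1)!×2 = 6227020800 - 958003200 = 5269017600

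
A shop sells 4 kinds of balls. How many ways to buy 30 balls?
C(30+4-1, 4-1) = C(33, 3) = 5456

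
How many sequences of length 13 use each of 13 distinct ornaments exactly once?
13! = 6227020800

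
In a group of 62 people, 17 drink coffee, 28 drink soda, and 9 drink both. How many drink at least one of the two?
|A∪B| = |A| + |B| - |A∩B| = 17 + 28 - 9 = 36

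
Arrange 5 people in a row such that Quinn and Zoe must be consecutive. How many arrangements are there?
Treat the 2 as one block: (5-2+1)! × 2! = 24 × 2 = 48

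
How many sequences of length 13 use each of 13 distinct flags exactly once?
13! = 6227020800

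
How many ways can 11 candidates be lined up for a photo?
11! = 39916800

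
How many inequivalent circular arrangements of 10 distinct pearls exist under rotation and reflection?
(10-1)!/2 = 362880/2 = 181440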